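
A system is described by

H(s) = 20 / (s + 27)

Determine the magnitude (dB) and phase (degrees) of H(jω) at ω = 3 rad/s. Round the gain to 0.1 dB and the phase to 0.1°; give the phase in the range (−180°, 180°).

Substitute s = j3:
Numerator: 20 = 20 + j0
Denominator: (j3) + 27 = 27 + j3
|N| = √(20² + 0²) ≈ 20, ∠N ≈ 0.00°
|D| = √(27² + 3²) ≈ 27.166, ∠D ≈ 6.34°
|H| = 20 / 27.166 ≈ 0.73621
Gain = 20 log₁₀(0.73621) ≈ -2.66 dB
∠H = 0.00° − 6.34° = -6.34°

-2.7 dB, -6.3°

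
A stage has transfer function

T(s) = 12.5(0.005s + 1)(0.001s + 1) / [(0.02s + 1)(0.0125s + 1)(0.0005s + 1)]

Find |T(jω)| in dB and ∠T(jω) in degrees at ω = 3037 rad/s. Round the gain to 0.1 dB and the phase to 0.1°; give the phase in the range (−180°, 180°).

At ω = 3037 rad/s:
zero (1 + j3037·0.005) = 1 + j15.185 → |·| ≈ 15.218, ∠ ≈ 86.23°
zero (1 + j3037·0.001) = 1 + j3.037 → |·| ≈ 3.1974, ∠ ≈ 71.77°
pole (1 + j3037·0.02) = 1 + j60.74 → |·| ≈ 60.748, ∠ ≈ 89.06°
pole (1 + j3037·0.0125) = 1 + j37.9625 → |·| ≈ 37.976, ∠ ≈ 88.49°
pole (1 + j3037·0.0005) = 1 + j1.5185 → |·| ≈ 1.8182, ∠ ≈ 56.63°
|T| = 12.5 · 15.218 · 3.1974 / (60.748 · 37.976 · 1.8182) ≈ 0.145
Gain = 20 log₁₀(0.145) ≈ -16.77 dB
∠T = (86.23° + 71.77°) − (89.06° + 88.49° + 56.63°) = -76.18°

-16.8 dB, -76.2°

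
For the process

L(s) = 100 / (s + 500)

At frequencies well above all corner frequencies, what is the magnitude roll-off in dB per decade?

-20 dB/decade

Each pole contributes −20 dB/decade at high frequency; each zero contributes +20 dB/decade.
Net: 0 zero(s) − 1 pole(s) → -20 dB/decade.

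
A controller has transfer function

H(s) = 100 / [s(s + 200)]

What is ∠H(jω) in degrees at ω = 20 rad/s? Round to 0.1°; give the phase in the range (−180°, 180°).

-95.7°

At s = jω = j20:
pole (s+200): 200 + j20 → |·| = √(200²+20²) = √40400 ≈ 201, ∠ = arctan(20/200) ≈ 5.71°
pole at origin: |s| = 20, ∠ = 90.00° (in denominator)
∠H = 0.00° − 95.71° = -95.71°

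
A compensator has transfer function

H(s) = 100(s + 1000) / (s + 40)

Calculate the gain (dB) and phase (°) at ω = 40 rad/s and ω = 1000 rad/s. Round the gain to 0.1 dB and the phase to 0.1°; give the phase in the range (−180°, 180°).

At s = jω = j40:
zero (s+1000): 1000 + j40 → |·| = √(1000²+40²) = √1001600 ≈ 1000.8, ∠ = arctan(40/1000) ≈ 2.29°
pole (s+40): 40 + j40 → |·| = √(40²+40²) = √3200 ≈ 56.569, ∠ = arctan(40/40) ≈ 45.00°
|H| = 100 · 1000.8 / 56.569 ≈ 1769.2
Gain = 20 log₁₀(1769.2) ≈ 64.96 dB
∠H = 2.29° − 45.00° = -42.71°

At s = jω = j1000:
zero (s+1000): 1000 + j1000 → |·| = √(1000²+1000²) = √2000000 ≈ 1414.2, ∠ = arctan(1000/1000) ≈ 45.00°
pole (s+40): 40 + j1000 → |·| = √(40²+1000²) = √1001600 ≈ 1000.8, ∠ = arctan(1000/40) ≈ 87.71°
|H| = 100 · 1414.2 / 1000.8 ≈ 141.31
Gain = 20 log₁₀(141.31) ≈ 43.00 dB
∠H = 45.00° − 87.71° = -42.71°

ω = 40: 65.0 dB, -42.7°; ω = 1000: 43.0 dB, -42.7°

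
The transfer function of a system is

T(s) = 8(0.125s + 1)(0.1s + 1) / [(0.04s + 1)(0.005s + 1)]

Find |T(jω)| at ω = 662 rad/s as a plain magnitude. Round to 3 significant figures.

At ω = 662 rad/s:
zero (1 + j662·0.125) = 1 + j82.75 → |·| ≈ 82.756, ∠ ≈ 89.31°
zero (1 + j662·0.1) = 1 + j66.2 → |·| ≈ 66.208, ∠ ≈ 89.13°
pole (1 + j662·0.04) = 1 + j26.48 → |·| ≈ 26.499, ∠ ≈ 87.84°
pole (1 + j662·0.005) = 1 + j3.31 → |·| ≈ 3.4578, ∠ ≈ 73.19°
|T| = 8 · 82.756 · 66.208 / (26.499 · 3.4578) ≈ 478.38

478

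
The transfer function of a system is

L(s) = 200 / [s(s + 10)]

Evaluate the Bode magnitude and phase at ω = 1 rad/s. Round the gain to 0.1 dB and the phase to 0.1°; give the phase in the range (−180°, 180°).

At s = jω = j1:
pole (s+10): 10 + j1 → |·| = √(10²+1²) = √101 ≈ 10.05, ∠ = arctan(1/10) ≈ 5.71°
pole at origin: |s| = 1, ∠ = 90.00° (in denominator)
|L| = 200 / 10.05 ≈ 19.9
Gain = 20 log₁₀(19.9) ≈ 25.98 dB
∠L = 0.00° − 95.71° = -95.71°

26.0 dB, -95.7°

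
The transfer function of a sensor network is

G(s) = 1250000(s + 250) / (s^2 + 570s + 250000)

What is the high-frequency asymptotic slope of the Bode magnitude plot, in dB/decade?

-20 dB/decade

Each pole contributes −20 dB/decade at high frequency; each zero contributes +20 dB/decade.
Net: 1 zero(s) − 2 pole(s) → -20 dB/decade.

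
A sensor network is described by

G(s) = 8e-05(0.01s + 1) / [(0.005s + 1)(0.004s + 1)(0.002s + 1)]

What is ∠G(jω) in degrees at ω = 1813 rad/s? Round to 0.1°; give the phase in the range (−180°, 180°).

At ω = 1813 rad/s:
zero (1 + j1813·0.01) = 1 + j18.13 → |·| ≈ 18.158, ∠ ≈ 86.84°
pole (1 + j1813·0.005) = 1 + j9.065 → |·| ≈ 9.12, ∠ ≈ 83.70°
pole (1 + j1813·0.004) = 1 + j7.252 → |·| ≈ 7.3206, ∠ ≈ 82.15°
pole (1 + j1813·0.002) = 1 + j3.626 → |·| ≈ 3.7614, ∠ ≈ 74.58°
∠G = (86.84°) − (83.70° + 82.15° + 74.58°) = -153.59°

-153.6°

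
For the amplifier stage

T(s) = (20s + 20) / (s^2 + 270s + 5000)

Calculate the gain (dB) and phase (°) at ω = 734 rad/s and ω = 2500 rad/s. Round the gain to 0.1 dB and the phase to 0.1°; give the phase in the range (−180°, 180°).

ω = 734: -31.8 dB, -69.7°; ω = 2500: -42.0 dB, -83.9°

Substitute s = j734:
Numerator: 20(j734) + 20 = 20 + j14680
Denominator: (j734)^2 + 270(j734) + 5000 = -533756 + j198180
|N| = √(20² + 14680²) ≈ 14680, ∠N ≈ 89.92°
|D| = √(533756² + 198180²) ≈ 5.6936e+05, ∠D ≈ 159.63°
|T| = 14680 / 5.6936e+05 ≈ 0.025783
Gain = 20 log₁₀(0.025783) ≈ -31.77 dB
∠T = 89.92° − 159.63° = -69.71°

Substitute s = j2500:
Numerator: 20(j2500) + 20 = 20 + j50000
Denominator: (j2500)^2 + 270(j2500) + 5000 = -6245000 + j675000
|N| = √(20² + 50000²) ≈ 50000, ∠N ≈ 89.98°
|D| = √(6245000² + 675000²) ≈ 6.2814e+06, ∠D ≈ 173.83°
|T| = 50000 / 6.2814e+06 ≈ 0.00796
Gain = 20 log₁₀(0.00796) ≈ -41.98 dB
∠T = 89.98° − 173.83° = -83.85°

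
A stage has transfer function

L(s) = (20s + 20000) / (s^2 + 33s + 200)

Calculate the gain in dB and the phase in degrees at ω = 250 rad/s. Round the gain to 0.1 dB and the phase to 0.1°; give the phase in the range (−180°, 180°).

-9.7 dB, -158.4°

Substitute s = j250:
Numerator: 20(j250) + 20000 = 20000 + j5000
Denominator: (j250)^2 + 33(j250) + 200 = -62300 + j8250
|N| = √(20000² + 5000²) ≈ 20616, ∠N ≈ 14.04°
|D| = √(62300² + 8250²) ≈ 62844, ∠D ≈ 172.46°
|L| = 20616 / 62844 ≈ 0.32805
Gain = 20 log₁₀(0.32805) ≈ -9.68 dB
∠L = 14.04° − 172.46° = -158.42°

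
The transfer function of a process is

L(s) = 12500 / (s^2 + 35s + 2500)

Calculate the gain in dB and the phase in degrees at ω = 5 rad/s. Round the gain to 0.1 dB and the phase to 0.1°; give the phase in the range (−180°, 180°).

14.0 dB, -4.0°

At s = jω = j5:
quadratic: (j5)² + 35·j5 + 2500 = 2475 + j175 → |·| ≈ 2481.2, ∠ ≈ 4.04°
|L| = 12500 / 2481.2 ≈ 5.0379
Gain = 20 log₁₀(5.0379) ≈ 14.04 dB
∠L = 0.00° − 4.04° = -4.04°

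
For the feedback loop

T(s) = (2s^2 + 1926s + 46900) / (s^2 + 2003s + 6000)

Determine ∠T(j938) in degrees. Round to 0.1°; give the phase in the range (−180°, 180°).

Substitute s = j938:
Numerator: 2(j938)^2 + 1926(j938) + 46900 = -1712788 + j1806588
Denominator: (j938)^2 + 2003(j938) + 6000 = -873844 + j1878814
|N| = √(1712788² + 1806588²) ≈ 2.4895e+06, ∠N ≈ 133.47°
|D| = √(873844² + 1878814²) ≈ 2.0721e+06, ∠D ≈ 114.94°
∠T = 133.47° − 114.94° = 18.53°

18.5°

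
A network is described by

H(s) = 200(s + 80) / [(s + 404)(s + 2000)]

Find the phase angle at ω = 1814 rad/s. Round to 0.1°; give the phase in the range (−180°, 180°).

-32.2°

At s = jω = j1814:
zero (s+80): 80 + j1814 → |·| = √(80²+1814²) = √3296996 ≈ 1815.8, ∠ = arctan(1814/80) ≈ 87.47°
pole (s+404): 404 + j1814 → |·| = √(404²+1814²) = √3453812 ≈ 1858.4, ∠ = arctan(1814/404) ≈ 77.44°
pole (s+2000): 2000 + j1814 → |·| = √(2000²+1814²) = √7290596 ≈ 2700.1, ∠ = arctan(1814/2000) ≈ 42.21°
∠H = 87.47° − 119.65° = -32.18°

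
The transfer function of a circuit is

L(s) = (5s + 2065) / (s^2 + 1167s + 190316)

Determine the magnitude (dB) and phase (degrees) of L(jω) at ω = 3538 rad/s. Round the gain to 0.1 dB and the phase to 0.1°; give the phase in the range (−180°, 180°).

-57.3 dB, -78.1°

Substitute s = j3538:
Numerator: 5(j3538) + 2065 = 2065 + j17690
Denominator: (j3538)^2 + 1167(j3538) + 190316 = -12327128 + j4128846
|N| = √(2065² + 17690²) ≈ 17810, ∠N ≈ 83.34°
|D| = √(12327128² + 4128846²) ≈ 1.3e+07, ∠D ≈ 161.48°
|L| = 17810 / 1.3e+07 ≈ 0.00137
Gain = 20 log₁₀(0.00137) ≈ -57.27 dB
∠L = 83.34° − 161.48° = -78.14°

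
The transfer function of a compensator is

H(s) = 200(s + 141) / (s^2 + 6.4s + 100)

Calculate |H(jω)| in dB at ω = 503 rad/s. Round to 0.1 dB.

At s = jω = j503:
zero (s+141): 141 + j503 → |·| = √(141²+503²) = √272890 ≈ 522.39, ∠ = arctan(503/141) ≈ 74.34°
quadratic: (j503)² + 6.4·j503 + 100 = -252909 + j3219.2 → |·| ≈ 2.5293e+05, ∠ ≈ 179.27°
|H| = 200 · 522.39 / 2.5293e+05 ≈ 0.41307
Gain = 20 log₁₀(0.41307) ≈ -7.68 dB

-7.7 dB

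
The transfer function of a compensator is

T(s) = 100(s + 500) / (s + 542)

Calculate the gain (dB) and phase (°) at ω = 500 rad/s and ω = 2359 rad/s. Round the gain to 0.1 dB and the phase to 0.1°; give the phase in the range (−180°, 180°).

ω = 500: 39.6 dB, 2.3°; ω = 2359: 40.0 dB, 1.0°

At s = jω = j500:
zero (s+500): 500 + j500 → |·| = √(500²+500²) = √500000 ≈ 707.11, ∠ = arctan(500/500) ≈ 45.00°
pole (s+542): 542 + j500 → |·| = √(542²+500²) = √543764 ≈ 737.4, ∠ = arctan(500/542) ≈ 42.69°
|T| = 100 · 707.11 / 737.4 ≈ 95.892
Gain = 20 log₁₀(95.892) ≈ 39.64 dB
∠T = 45.00° − 42.69° = 2.31°

At s = jω = j2359:
zero (s+500): 500 + j2359 → |·| = √(500²+2359²) = √5814881 ≈ 2411.4, ∠ = arctan(2359/500) ≈ 78.03°
pole (s+542): 542 + j2359 → |·| = √(542²+2359²) = √5858645 ≈ 2420.5, ∠ = arctan(2359/542) ≈ 77.06°
|T| = 100 · 2411.4 / 2420.5 ≈ 99.624
Gain = 20 log₁₀(99.624) ≈ 39.97 dB
∠T = 78.03° − 77.06° = 0.97°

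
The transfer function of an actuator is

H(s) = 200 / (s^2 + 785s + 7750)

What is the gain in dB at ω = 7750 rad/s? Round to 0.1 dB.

Substitute s = j7750:
Numerator: 200 = 200 + j0
Denominator: (j7750)^2 + 785(j7750) + 7750 = -60054750 + j6083750
|N| = √(200² + 0²) ≈ 200, ∠N ≈ 0.00°
|D| = √(60054750² + 6083750²) ≈ 6.0362e+07, ∠D ≈ 174.22°
|H| = 200 / 6.0362e+07 ≈ 3.3133e-06
Gain = 20 log₁₀(3.3133e-06) ≈ -109.59 dB

-109.6 dB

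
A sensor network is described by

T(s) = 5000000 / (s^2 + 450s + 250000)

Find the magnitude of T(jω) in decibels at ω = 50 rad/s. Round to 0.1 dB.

26.1 dB

At s = jω = j50:
quadratic: (j50)² + 450·j50 + 250000 = 247500 + j22500 → |·| ≈ 2.4852e+05, ∠ ≈ 5.19°
|T| = 5000000 / 2.4852e+05 ≈ 20.119
Gain = 20 log₁₀(20.119) ≈ 26.07 dB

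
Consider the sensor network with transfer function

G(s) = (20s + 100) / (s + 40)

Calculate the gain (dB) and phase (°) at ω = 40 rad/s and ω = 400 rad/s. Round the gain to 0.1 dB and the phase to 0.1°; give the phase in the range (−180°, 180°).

Substitute s = j40:
Numerator: 20(j40) + 100 = 100 + j800
Denominator: (j40) + 40 = 40 + j40
|N| = √(100² + 800²) ≈ 806.23, ∠N ≈ 82.87°
|D| = √(40² + 40²) ≈ 56.569, ∠D ≈ 45.00°
|G| = 806.23 / 56.569 ≈ 14.252
Gain = 20 log₁₀(14.252) ≈ 23.08 dB
∠G = 82.87° − 45.00° = 37.87°

Substitute s = j400:
Numerator: 20(j400) + 100 = 100 + j8000
Denominator: (j400) + 40 = 40 + j400
|N| = √(100² + 8000²) ≈ 8000.6, ∠N ≈ 89.28°
|D| = √(40² + 400²) ≈ 402, ∠D ≈ 84.29°
|G| = 8000.6 / 402 ≈ 19.902
Gain = 20 log₁₀(19.902) ≈ 25.98 dB
∠G = 89.28° − 84.29° = 4.99°

ω = 40: 23.1 dB, 37.9°; ω = 400: 26.0 dB, 5.0°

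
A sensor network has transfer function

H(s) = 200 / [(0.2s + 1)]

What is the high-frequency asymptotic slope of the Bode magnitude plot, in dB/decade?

-20 dB/decade

Each pole contributes −20 dB/decade at high frequency; each zero contributes +20 dB/decade.
Net: 0 zero(s) − 1 pole(s) → -20 dB/decade.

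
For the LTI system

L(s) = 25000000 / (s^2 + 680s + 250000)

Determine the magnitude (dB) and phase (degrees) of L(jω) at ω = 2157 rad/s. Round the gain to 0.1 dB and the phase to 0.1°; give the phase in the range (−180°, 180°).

At s = jω = j2157:
quadratic: (j2157)² + 680·j2157 + 250000 = -4402649 + j1466760 → |·| ≈ 4.6405e+06, ∠ ≈ 161.57°
|L| = 25000000 / 4.6405e+06 ≈ 5.3874
Gain = 20 log₁₀(5.3874) ≈ 14.63 dB
∠L = 0.00° − 161.57° = -161.57°

14.6 dB, -161.6°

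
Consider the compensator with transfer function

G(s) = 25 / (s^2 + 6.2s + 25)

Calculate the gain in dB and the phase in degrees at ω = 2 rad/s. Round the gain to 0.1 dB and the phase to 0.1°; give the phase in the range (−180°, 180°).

0.2 dB, -30.6°

At s = jω = j2:
quadratic: (j2)² + 6.2·j2 + 25 = 21 + j12.4 → |·| ≈ 24.388, ∠ ≈ 30.56°
|G| = 25 / 24.388 ≈ 1.0251
Gain = 20 log₁₀(1.0251) ≈ 0.22 dB
∠G = 0.00° − 30.56° = -30.56°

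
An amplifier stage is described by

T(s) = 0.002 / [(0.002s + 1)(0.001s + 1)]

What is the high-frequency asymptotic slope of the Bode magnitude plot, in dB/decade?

Each pole contributes −20 dB/decade at high frequency; each zero contributes +20 dB/decade.
Net: 0 zero(s) − 2 pole(s) → -40 dB/decade.

-40 dB/decade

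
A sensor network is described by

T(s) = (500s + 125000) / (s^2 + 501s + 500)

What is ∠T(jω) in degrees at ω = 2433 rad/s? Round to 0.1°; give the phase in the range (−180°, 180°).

Substitute s = j2433:
Numerator: 500(j2433) + 125000 = 125000 + j1216500
Denominator: (j2433)^2 + 501(j2433) + 500 = -5918989 + j1218933
|N| = √(125000² + 1216500²) ≈ 1.2229e+06, ∠N ≈ 84.13°
|D| = √(5918989² + 1218933²) ≈ 6.0432e+06, ∠D ≈ 168.36°
∠T = 84.13° − 168.36° = -84.23°

-84.2°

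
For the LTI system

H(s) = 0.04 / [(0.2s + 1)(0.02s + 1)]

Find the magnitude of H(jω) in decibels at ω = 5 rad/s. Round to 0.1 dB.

-31.0 dB

At ω = 5 rad/s:
pole (1 + j5·0.2) = 1 + j1 → |·| ≈ 1.4142, ∠ ≈ 45.00°
pole (1 + j5·0.02) = 1 + j0.1 → |·| ≈ 1.005, ∠ ≈ 5.71°
|H| = 0.04 · 1 / (1.4142 · 1.005) ≈ 0.028144
Gain = 20 log₁₀(0.028144) ≈ -31.01 dB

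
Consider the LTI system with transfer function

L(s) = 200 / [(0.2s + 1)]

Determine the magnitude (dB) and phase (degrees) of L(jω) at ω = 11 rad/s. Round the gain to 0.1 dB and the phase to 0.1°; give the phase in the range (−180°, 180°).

38.4 dB, -65.6°

At ω = 11 rad/s:
pole (1 + j11·0.2) = 1 + j2.2 → |·| ≈ 2.4166, ∠ ≈ 65.56°
|L| = 200 · 1 / (2.4166) ≈ 82.761
Gain = 20 log₁₀(82.761) ≈ 38.36 dB
∠L = (0°) − (65.56°) = -65.56°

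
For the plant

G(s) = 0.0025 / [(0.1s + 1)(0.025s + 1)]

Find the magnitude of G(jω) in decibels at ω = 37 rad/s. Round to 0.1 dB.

At ω = 37 rad/s:
pole (1 + j37·0.1) = 1 + j3.7 → |·| ≈ 3.8328, ∠ ≈ 74.88°
pole (1 + j37·0.025) = 1 + j0.925 → |·| ≈ 1.3622, ∠ ≈ 42.77°
|G| = 0.0025 · 1 / (3.8328 · 1.3622) ≈ 0.00047883
Gain = 20 log₁₀(0.00047883) ≈ -66.40 dB

-66.4 dB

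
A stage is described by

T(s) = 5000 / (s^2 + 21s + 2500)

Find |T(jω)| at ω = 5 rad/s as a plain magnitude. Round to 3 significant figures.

At s = jω = j5:
quadratic: (j5)² + 21·j5 + 2500 = 2475 + j105 → |·| ≈ 2477.2, ∠ ≈ 2.43°
|T| = 5000 / 2477.2 ≈ 2.0184

2.02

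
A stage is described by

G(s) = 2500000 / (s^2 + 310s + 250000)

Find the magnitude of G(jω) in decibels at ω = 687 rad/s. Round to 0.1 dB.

At s = jω = j687:
quadratic: (j687)² + 310·j687 + 250000 = -221969 + j212970 → |·| ≈ 3.0761e+05, ∠ ≈ 136.19°
|G| = 2500000 / 3.0761e+05 ≈ 8.1272
Gain = 20 log₁₀(8.1272) ≈ 18.20 dB

18.2 dB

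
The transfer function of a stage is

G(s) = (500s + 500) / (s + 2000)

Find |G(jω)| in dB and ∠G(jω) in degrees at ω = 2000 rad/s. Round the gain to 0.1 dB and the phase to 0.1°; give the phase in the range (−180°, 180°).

Substitute s = j2000:
Numerator: 500(j2000) + 500 = 500 + j1000000
Denominator: (j2000) + 2000 = 2000 + j2000
|N| = √(500² + 1000000²) ≈ 1e+06, ∠N ≈ 89.97°
|D| = √(2000² + 2000²) ≈ 2828.4, ∠D ≈ 45.00°
|G| = 1e+06 / 2828.4 ≈ 353.56
Gain = 20 log₁₀(353.56) ≈ 50.97 dB
∠G = 89.97° − 45.00° = 44.97°

51.0 dB, 45.0°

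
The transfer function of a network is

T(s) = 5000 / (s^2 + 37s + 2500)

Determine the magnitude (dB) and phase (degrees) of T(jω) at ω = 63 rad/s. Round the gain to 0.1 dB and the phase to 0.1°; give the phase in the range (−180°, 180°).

At s = jω = j63:
quadratic: (j63)² + 37·j63 + 2500 = -1469 + j2331 → |·| ≈ 2755.3, ∠ ≈ 122.22°
|T| = 5000 / 2755.3 ≈ 1.8147
Gain = 20 log₁₀(1.8147) ≈ 5.18 dB
∠T = 0.00° − 122.22° = -122.22°

5.2 dB, -122.2°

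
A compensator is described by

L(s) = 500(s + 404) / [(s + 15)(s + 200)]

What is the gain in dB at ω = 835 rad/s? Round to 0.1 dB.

-3.8 dB

At s = jω = j835:
zero (s+404): 404 + j835 → |·| = √(404²+835²) = √860441 ≈ 927.6, ∠ = arctan(835/404) ≈ 64.18°
pole (s+15): 15 + j835 → |·| = √(15²+835²) = √697450 ≈ 835.13, ∠ = arctan(835/15) ≈ 88.97°
pole (s+200): 200 + j835 → |·| = √(200²+835²) = √737225 ≈ 858.62, ∠ = arctan(835/200) ≈ 76.53°
|L| = 500 · 927.6 / 7.1706e+05 ≈ 0.64681
Gain = 20 log₁₀(0.64681) ≈ -3.78 dB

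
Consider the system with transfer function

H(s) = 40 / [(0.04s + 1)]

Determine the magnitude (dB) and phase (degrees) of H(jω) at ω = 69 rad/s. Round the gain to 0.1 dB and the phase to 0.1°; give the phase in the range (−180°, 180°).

At ω = 69 rad/s:
pole (1 + j69·0.04) = 1 + j2.76 → |·| ≈ 2.9356, ∠ ≈ 70.08°
|H| = 40 · 1 / (2.9356) ≈ 13.626
Gain = 20 log₁₀(13.626) ≈ 22.69 dB
∠H = (0°) − (70.08°) = -70.08°

22.7 dB, -70.1°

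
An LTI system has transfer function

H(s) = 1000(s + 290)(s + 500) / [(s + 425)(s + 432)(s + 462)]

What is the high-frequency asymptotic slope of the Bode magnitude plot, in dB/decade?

-20 dB/decade

Each pole contributes −20 dB/decade at high frequency; each zero contributes +20 dB/decade.
Net: 2 zero(s) − 3 pole(s) → -20 dB/decade.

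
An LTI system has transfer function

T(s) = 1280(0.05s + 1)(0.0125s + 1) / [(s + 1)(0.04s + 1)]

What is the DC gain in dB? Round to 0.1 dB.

T(0) = 1280 · 1 / 1 = 1280
20 log₁₀(1280) ≈ 62.14 dB

62.1 dB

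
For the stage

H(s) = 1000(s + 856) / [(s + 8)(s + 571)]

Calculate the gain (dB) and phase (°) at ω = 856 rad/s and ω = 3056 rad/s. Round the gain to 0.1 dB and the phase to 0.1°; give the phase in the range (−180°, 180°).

At s = jω = j856:
zero (s+856): 856 + j856 → |·| = √(856²+856²) = √1465472 ≈ 1210.6, ∠ = arctan(856/856) ≈ 45.00°
pole (s+8): 8 + j856 → |·| = √(8²+856²) = √732800 ≈ 856.04, ∠ = arctan(856/8) ≈ 89.46°
pole (s+571): 571 + j856 → |·| = √(571²+856²) = √1058777 ≈ 1029, ∠ = arctan(856/571) ≈ 56.29°
|H| = 1000 · 1210.6 / 8.8087e+05 ≈ 1.3743
Gain = 20 log₁₀(1.3743) ≈ 2.76 dB
∠H = 45.00° − 145.75° = -100.75°

At s = jω = j3056:
zero (s+856): 856 + j3056 → |·| = √(856²+3056²) = √10071872 ≈ 3173.6, ∠ = arctan(3056/856) ≈ 74.35°
pole (s+8): 8 + j3056 → |·| = √(8²+3056²) = √9339200 ≈ 3056, ∠ = arctan(3056/8) ≈ 89.85°
pole (s+571): 571 + j3056 → |·| = √(571²+3056²) = √9665177 ≈ 3108.9, ∠ = arctan(3056/571) ≈ 79.42°
|H| = 1000 · 3173.6 / 9.5008e+06 ≈ 0.33404
Gain = 20 log₁₀(0.33404) ≈ -9.52 dB
∠H = 74.35° − 169.27° = -94.92°

ω = 856: 2.8 dB, -100.8°; ω = 3056: -9.5 dB, -94.9°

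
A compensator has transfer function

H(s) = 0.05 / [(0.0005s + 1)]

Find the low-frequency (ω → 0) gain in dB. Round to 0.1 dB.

H(0) = 0.05 · 1 / 1 = 0.05
20 log₁₀(0.05) ≈ -26.02 dB

-26.0 dB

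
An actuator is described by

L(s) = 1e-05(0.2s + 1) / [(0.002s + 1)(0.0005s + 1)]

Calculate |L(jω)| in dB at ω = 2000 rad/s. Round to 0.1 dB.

-63.3 dB

At ω = 2000 rad/s:
zero (1 + j2000·0.2) = 1 + j400 → |·| ≈ 400, ∠ ≈ 89.86°
pole (1 + j2000·0.002) = 1 + j4 → |·| ≈ 4.1231, ∠ ≈ 75.96°
pole (1 + j2000·0.0005) = 1 + j1 → |·| ≈ 1.4142, ∠ ≈ 45.00°
|L| = 1e-05 · 400 / (4.1231 · 1.4142) ≈ 0.000686
Gain = 20 log₁₀(0.000686) ≈ -63.27 dB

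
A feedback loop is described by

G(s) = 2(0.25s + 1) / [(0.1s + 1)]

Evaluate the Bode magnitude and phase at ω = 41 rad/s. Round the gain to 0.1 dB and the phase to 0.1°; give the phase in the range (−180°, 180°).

13.8 dB, 8.1°

At ω = 41 rad/s:
zero (1 + j41·0.25) = 1 + j10.25 → |·| ≈ 10.299, ∠ ≈ 84.43°
pole (1 + j41·0.1) = 1 + j4.1 → |·| ≈ 4.2202, ∠ ≈ 76.29°
|G| = 2 · 10.299 / (4.2202) ≈ 4.8808
Gain = 20 log₁₀(4.8808) ≈ 13.77 dB
∠G = (84.43°) − (76.29°) = 8.14°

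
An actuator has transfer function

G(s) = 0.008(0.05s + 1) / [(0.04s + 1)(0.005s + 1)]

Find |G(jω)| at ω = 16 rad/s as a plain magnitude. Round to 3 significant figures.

0.00860

At ω = 16 rad/s:
zero (1 + j16·0.05) = 1 + j0.8 → |·| ≈ 1.2806, ∠ ≈ 38.66°
pole (1 + j16·0.04) = 1 + j0.64 → |·| ≈ 1.1873, ∠ ≈ 32.62°
pole (1 + j16·0.005) = 1 + j0.08 → |·| ≈ 1.0032, ∠ ≈ 4.57°
|G| = 0.008 · 1.2806 / (1.1873 · 1.0032) ≈ 0.0086011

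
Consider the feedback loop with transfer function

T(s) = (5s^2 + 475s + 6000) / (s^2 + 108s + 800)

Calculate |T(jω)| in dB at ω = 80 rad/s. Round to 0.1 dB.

Substitute s = j80:
Numerator: 5(j80)^2 + 475(j80) + 6000 = -26000 + j38000
Denominator: (j80)^2 + 108(j80) + 800 = -5600 + j8640
|N| = √(26000² + 38000²) ≈ 46043, ∠N ≈ 124.38°
|D| = √(5600² + 8640²) ≈ 10296, ∠D ≈ 122.95°
|T| = 46043 / 10296 ≈ 4.4719
Gain = 20 log₁₀(4.4719) ≈ 13.01 dB

13.0 dB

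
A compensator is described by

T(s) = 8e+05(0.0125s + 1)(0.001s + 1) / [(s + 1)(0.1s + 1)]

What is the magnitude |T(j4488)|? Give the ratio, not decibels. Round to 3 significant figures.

102

At ω = 4488 rad/s:
zero (1 + j4488·0.0125) = 1 + j56.1 → |·| ≈ 56.109, ∠ ≈ 88.98°
zero (1 + j4488·0.001) = 1 + j4.488 → |·| ≈ 4.5981, ∠ ≈ 77.44°
pole (1 + j4488·1) = 1 + j4488 → |·| ≈ 4488, ∠ ≈ 89.99°
pole (1 + j4488·0.1) = 1 + j448.8 → |·| ≈ 448.8, ∠ ≈ 89.87°
|T| = 8e+05 · 56.109 · 4.5981 / (4488 · 448.8) ≈ 102.47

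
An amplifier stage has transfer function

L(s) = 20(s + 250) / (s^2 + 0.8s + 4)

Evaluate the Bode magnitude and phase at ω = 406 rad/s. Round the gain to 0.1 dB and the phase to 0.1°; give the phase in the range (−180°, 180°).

-24.8 dB, -121.5°

At s = jω = j406:
zero (s+250): 250 + j406 → |·| = √(250²+406²) = √227336 ≈ 476.8, ∠ = arctan(406/250) ≈ 58.38°
quadratic: (j406)² + 0.8·j406 + 4 = -164832 + j324.8 → |·| ≈ 1.6483e+05, ∠ ≈ 179.89°
|L| = 20 · 476.8 / 1.6483e+05 ≈ 0.057854
Gain = 20 log₁₀(0.057854) ≈ -24.75 dB
∠L = 58.38° − 179.89° = -121.51°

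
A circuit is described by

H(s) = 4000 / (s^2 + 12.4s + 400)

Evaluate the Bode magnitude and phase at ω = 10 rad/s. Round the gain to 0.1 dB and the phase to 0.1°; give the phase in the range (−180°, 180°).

21.8 dB, -22.5°

At s = jω = j10:
quadratic: (j10)² + 12.4·j10 + 400 = 300 + j124 → |·| ≈ 324.62, ∠ ≈ 22.46°
|H| = 4000 / 324.62 ≈ 12.322
Gain = 20 log₁₀(12.322) ≈ 21.81 dB
∠H = 0.00° − 22.46° = -22.46°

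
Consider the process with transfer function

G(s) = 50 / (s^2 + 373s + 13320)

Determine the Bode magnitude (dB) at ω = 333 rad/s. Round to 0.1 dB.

Substitute s = j333:
Numerator: 50 = 50 + j0
Denominator: (j333)^2 + 373(j333) + 13320 = -97569 + j124209
|N| = √(50² + 0²) ≈ 50, ∠N ≈ 0.00°
|D| = √(97569² + 124209²) ≈ 1.5795e+05, ∠D ≈ 128.15°
|G| = 50 / 1.5795e+05 ≈ 0.00031656
Gain = 20 log₁₀(0.00031656) ≈ -69.99 dB

-70.0 dB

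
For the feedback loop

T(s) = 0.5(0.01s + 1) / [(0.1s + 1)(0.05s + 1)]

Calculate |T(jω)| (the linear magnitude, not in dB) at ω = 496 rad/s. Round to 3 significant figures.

At ω = 496 rad/s:
zero (1 + j496·0.01) = 1 + j4.96 → |·| ≈ 5.0598, ∠ ≈ 78.60°
pole (1 + j496·0.1) = 1 + j49.6 → |·| ≈ 49.61, ∠ ≈ 88.84°
pole (1 + j496·0.05) = 1 + j24.8 → |·| ≈ 24.82, ∠ ≈ 87.69°
|T| = 0.5 · 5.0598 / (49.61 · 24.82) ≈ 0.0020546

0.00205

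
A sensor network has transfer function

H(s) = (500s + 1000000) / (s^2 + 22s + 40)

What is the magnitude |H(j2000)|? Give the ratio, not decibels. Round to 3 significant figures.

Substitute s = j2000:
Numerator: 500(j2000) + 1000000 = 1000000 + j1000000
Denominator: (j2000)^2 + 22(j2000) + 40 = -3999960 + j44000
|N| = √(1000000² + 1000000²) ≈ 1.4142e+06, ∠N ≈ 45.00°
|D| = √(3999960² + 44000²) ≈ 4.0002e+06, ∠D ≈ 179.37°
|H| = 1.4142e+06 / 4.0002e+06 ≈ 0.35353

0.354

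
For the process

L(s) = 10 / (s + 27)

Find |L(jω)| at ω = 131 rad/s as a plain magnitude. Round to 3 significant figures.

0.0748

At s = jω = j131:
pole (s+27): 27 + j131 → |·| = √(27²+131²) = √17890 ≈ 133.75, ∠ = arctan(131/27) ≈ 78.35°
|L| = 10 / 133.75 ≈ 0.074766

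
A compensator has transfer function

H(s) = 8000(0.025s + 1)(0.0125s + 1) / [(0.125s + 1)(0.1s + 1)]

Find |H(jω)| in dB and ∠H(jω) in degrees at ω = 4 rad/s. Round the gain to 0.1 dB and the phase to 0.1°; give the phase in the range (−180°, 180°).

At ω = 4 rad/s:
zero (1 + j4·0.025) = 1 + j0.1 → |·| ≈ 1.005, ∠ ≈ 5.71°
zero (1 + j4·0.0125) = 1 + j0.05 → |·| ≈ 1.0012, ∠ ≈ 2.86°
pole (1 + j4·0.125) = 1 + j0.5 → |·| ≈ 1.118, ∠ ≈ 26.57°
pole (1 + j4·0.1) = 1 + j0.4 → |·| ≈ 1.077, ∠ ≈ 21.80°
|H| = 8000 · 1.005 · 1.0012 / (1.118 · 1.077) ≈ 6685.3
Gain = 20 log₁₀(6685.3) ≈ 76.50 dB
∠H = (5.71° + 2.86°) − (26.57° + 21.80°) = -39.80°

76.5 dB, -39.8°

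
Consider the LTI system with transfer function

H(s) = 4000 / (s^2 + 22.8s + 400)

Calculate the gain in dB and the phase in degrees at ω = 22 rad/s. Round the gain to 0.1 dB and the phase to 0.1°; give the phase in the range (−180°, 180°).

17.9 dB, -99.5°

At s = jω = j22:
quadratic: (j22)² + 22.8·j22 + 400 = -84 + j501.6 → |·| ≈ 508.58, ∠ ≈ 99.51°
|H| = 4000 / 508.58 ≈ 7.865
Gain = 20 log₁₀(7.865) ≈ 17.91 dB
∠H = 0.00° − 99.51° = -99.51°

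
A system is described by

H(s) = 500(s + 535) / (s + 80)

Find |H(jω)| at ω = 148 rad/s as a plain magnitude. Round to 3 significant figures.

1.65e+03

At s = jω = j148:
zero (s+535): 535 + j148 → |·| = √(535²+148²) = √308129 ≈ 555.09, ∠ = arctan(148/535) ≈ 15.46°
pole (s+80): 80 + j148 → |·| = √(80²+148²) = √28304 ≈ 168.24, ∠ = arctan(148/80) ≈ 61.61°
|H| = 500 · 555.09 / 168.24 ≈ 1649.7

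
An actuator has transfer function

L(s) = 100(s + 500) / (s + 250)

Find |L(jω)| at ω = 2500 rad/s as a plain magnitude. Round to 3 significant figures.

At s = jω = j2500:
zero (s+500): 500 + j2500 → |·| = √(500²+2500²) = √6500000 ≈ 2549.5, ∠ = arctan(2500/500) ≈ 78.69°
pole (s+250): 250 + j2500 → |·| = √(250²+2500²) = √6312500 ≈ 2512.5, ∠ = arctan(2500/250) ≈ 84.29°
|L| = 100 · 2549.5 / 2512.5 ≈ 101.47

101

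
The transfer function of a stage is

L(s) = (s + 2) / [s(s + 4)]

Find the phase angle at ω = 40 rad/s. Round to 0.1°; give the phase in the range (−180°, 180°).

At s = jω = j40:
zero (s+2): 2 + j40 → |·| = √(2²+40²) = √1604 ≈ 40.05, ∠ = arctan(40/2) ≈ 87.14°
pole (s+4): 4 + j40 → |·| = √(4²+40²) = √1616 ≈ 40.2, ∠ = arctan(40/4) ≈ 84.29°
pole at origin: |s| = 40, ∠ = 90.00° (in denominator)
∠L = 87.14° − 174.29° = -87.15°

-87.2°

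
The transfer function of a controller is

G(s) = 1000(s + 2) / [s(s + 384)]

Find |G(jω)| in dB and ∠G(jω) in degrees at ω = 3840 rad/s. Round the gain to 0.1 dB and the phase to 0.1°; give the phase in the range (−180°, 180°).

-11.7 dB, -84.3°

At s = jω = j3840:
zero (s+2): 2 + j3840 → |·| = √(2²+3840²) = √14745604 ≈ 3840, ∠ = arctan(3840/2) ≈ 89.97°
pole (s+384): 384 + j3840 → |·| = √(384²+3840²) = √14893056 ≈ 3859.2, ∠ = arctan(3840/384) ≈ 84.29°
pole at origin: |s| = 3840, ∠ = 90.00° (in denominator)
|G| = 1000 · 3840 / 1.4819e+07 ≈ 0.25913
Gain = 20 log₁₀(0.25913) ≈ -11.73 dB
∠G = 89.97° − 174.29° = -84.32°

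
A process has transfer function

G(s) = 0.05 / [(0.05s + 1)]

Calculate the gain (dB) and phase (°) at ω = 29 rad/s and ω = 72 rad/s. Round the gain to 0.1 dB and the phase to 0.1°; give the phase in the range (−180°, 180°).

At ω = 29 rad/s:
pole (1 + j29·0.05) = 1 + j1.45 → |·| ≈ 1.7614, ∠ ≈ 55.41°
|G| = 0.05 · 1 / (1.7614) ≈ 0.028387
Gain = 20 log₁₀(0.028387) ≈ -30.94 dB
∠G = (0°) − (55.41°) = -55.41°

At ω = 72 rad/s:
pole (1 + j72·0.05) = 1 + j3.6 → |·| ≈ 3.7363, ∠ ≈ 74.48°
|G| = 0.05 · 1 / (3.7363) ≈ 0.013382
Gain = 20 log₁₀(0.013382) ≈ -37.47 dB
∠G = (0°) − (74.48°) = -74.48°

ω = 29: -30.9 dB, -55.4°; ω = 72: -37.5 dB, -74.5°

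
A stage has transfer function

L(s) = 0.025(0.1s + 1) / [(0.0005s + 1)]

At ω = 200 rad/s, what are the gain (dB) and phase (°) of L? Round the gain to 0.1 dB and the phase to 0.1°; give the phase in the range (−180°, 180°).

At ω = 200 rad/s:
zero (1 + j200·0.1) = 1 + j20 → |·| ≈ 20.025, ∠ ≈ 87.14°
pole (1 + j200·0.0005) = 1 + j0.1 → |·| ≈ 1.005, ∠ ≈ 5.71°
|L| = 0.025 · 20.025 / (1.005) ≈ 0.49813
Gain = 20 log₁₀(0.49813) ≈ -6.05 dB
∠L = (87.14°) − (5.71°) = 81.43°

-6.1 dB, 81.4°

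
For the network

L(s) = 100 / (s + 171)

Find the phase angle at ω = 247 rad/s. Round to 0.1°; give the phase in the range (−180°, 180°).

Substitute s = j247:
Numerator: 100 = 100 + j0
Denominator: (j247) + 171 = 171 + j247
|N| = √(100² + 0²) ≈ 100, ∠N ≈ 0.00°
|D| = √(171² + 247²) ≈ 300.42, ∠D ≈ 55.30°
∠L = 0.00° − 55.30° = -55.30°

-55.3°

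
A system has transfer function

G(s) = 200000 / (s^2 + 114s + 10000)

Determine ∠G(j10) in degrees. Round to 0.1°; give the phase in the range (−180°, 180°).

At s = jω = j10:
quadratic: (j10)² + 114·j10 + 10000 = 9900 + j1140 → |·| ≈ 9965.4, ∠ ≈ 6.57°
∠G = 0.00° − 6.57° = -6.57°

-6.6°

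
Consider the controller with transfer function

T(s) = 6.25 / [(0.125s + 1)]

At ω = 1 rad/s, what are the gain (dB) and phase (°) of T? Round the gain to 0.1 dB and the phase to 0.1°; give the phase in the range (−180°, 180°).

At ω = 1 rad/s:
pole (1 + j1·0.125) = 1 + j0.125 → |·| ≈ 1.0078, ∠ ≈ 7.13°
|T| = 6.25 · 1 / (1.0078) ≈ 6.2016
Gain = 20 log₁₀(6.2016) ≈ 15.85 dB
∠T = (0°) − (7.13°) = -7.13°

15.9 dB, -7.1°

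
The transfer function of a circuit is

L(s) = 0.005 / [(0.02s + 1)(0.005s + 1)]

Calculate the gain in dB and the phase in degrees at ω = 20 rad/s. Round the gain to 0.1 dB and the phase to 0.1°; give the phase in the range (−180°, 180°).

-46.7 dB, -27.5°

At ω = 20 rad/s:
pole (1 + j20·0.02) = 1 + j0.4 → |·| ≈ 1.077, ∠ ≈ 21.80°
pole (1 + j20·0.005) = 1 + j0.1 → |·| ≈ 1.005, ∠ ≈ 5.71°
|L| = 0.005 · 1 / (1.077 · 1.005) ≈ 0.0046194
Gain = 20 log₁₀(0.0046194) ≈ -46.71 dB
∠L = (0°) − (21.80° + 5.71°) = -27.51°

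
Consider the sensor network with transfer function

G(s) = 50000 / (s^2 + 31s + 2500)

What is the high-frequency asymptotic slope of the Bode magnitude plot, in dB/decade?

Each pole contributes −20 dB/decade at high frequency; each zero contributes +20 dB/decade.
Net: 0 zero(s) − 2 pole(s) → -40 dB/decade.

-40 dB/decade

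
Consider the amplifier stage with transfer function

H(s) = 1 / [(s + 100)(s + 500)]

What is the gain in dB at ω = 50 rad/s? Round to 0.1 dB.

-95.0 dB

At s = jω = j50:
pole (s+100): 100 + j50 → |·| = √(100²+50²) = √12500 ≈ 111.8, ∠ = arctan(50/100) ≈ 26.57°
pole (s+500): 500 + j50 → |·| = √(500²+50²) = √252500 ≈ 502.49, ∠ = arctan(50/500) ≈ 5.71°
|H| = 1 / 56178 ≈ 1.7801e-05
Gain = 20 log₁₀(1.7801e-05) ≈ -94.99 dB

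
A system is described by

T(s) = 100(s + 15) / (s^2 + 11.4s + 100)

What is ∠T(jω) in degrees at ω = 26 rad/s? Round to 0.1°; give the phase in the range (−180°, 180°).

At s = jω = j26:
zero (s+15): 15 + j26 → |·| = √(15²+26²) = √901 ≈ 30.017, ∠ = arctan(26/15) ≈ 60.02°
quadratic: (j26)² + 11.4·j26 + 100 = -576 + j296.4 → |·| ≈ 647.79, ∠ ≈ 152.77°
∠T = 60.02° − 152.77° = -92.75°

-92.8°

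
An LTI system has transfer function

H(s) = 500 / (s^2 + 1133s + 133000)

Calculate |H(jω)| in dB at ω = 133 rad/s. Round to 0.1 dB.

Substitute s = j133:
Numerator: 500 = 500 + j0
Denominator: (j133)^2 + 1133(j133) + 133000 = 115311 + j150689
|N| = √(500² + 0²) ≈ 500, ∠N ≈ 0.00°
|D| = √(115311² + 150689²) ≈ 1.8975e+05, ∠D ≈ 52.58°
|H| = 500 / 1.8975e+05 ≈ 0.002635
Gain = 20 log₁₀(0.002635) ≈ -51.58 dB

-51.6 dB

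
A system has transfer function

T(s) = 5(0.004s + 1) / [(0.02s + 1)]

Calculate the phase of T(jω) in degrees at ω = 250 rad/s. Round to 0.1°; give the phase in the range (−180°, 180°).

-33.7°

At ω = 250 rad/s:
zero (1 + j250·0.004) = 1 + j1 → |·| ≈ 1.4142, ∠ ≈ 45.00°
pole (1 + j250·0.02) = 1 + j5 → |·| ≈ 5.099, ∠ ≈ 78.69°
∠T = (45.00°) − (78.69°) = -33.69°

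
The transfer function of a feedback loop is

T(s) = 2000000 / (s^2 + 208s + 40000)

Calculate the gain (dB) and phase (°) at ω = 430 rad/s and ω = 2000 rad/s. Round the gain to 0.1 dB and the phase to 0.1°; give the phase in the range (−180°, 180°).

ω = 430: 21.4 dB, -148.3°; ω = 2000: -6.0 dB, -174.0°

At s = jω = j430:
quadratic: (j430)² + 208·j430 + 40000 = -144900 + j89440 → |·| ≈ 1.7028e+05, ∠ ≈ 148.31°
|T| = 2000000 / 1.7028e+05 ≈ 11.745
Gain = 20 log₁₀(11.745) ≈ 21.40 dB
∠T = 0.00° − 148.31° = -148.31°

At s = jω = j2000:
quadratic: (j2000)² + 208·j2000 + 40000 = -3960000 + j416000 → |·| ≈ 3.9818e+06, ∠ ≈ 174.00°
|T| = 2000000 / 3.9818e+06 ≈ 0.50229
Gain = 20 log₁₀(0.50229) ≈ -5.98 dB
∠T = 0.00° − 174.00° = -174.00°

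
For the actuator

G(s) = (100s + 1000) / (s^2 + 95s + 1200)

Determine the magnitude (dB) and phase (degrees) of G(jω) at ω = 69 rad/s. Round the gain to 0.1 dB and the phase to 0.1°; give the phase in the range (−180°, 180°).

-0.6 dB, -36.8°

Substitute s = j69:
Numerator: 100(j69) + 1000 = 1000 + j6900
Denominator: (j69)^2 + 95(j69) + 1200 = -3561 + j6555
|N| = √(1000² + 6900²) ≈ 6972.1, ∠N ≈ 81.75°
|D| = √(3561² + 6555²) ≈ 7459.8, ∠D ≈ 118.51°
|G| = 6972.1 / 7459.8 ≈ 0.93462
Gain = 20 log₁₀(0.93462) ≈ -0.59 dB
∠G = 81.75° − 118.51° = -36.76°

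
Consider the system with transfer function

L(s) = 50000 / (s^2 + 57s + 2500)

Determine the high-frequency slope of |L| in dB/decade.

-40 dB/decade

Each pole contributes −20 dB/decade at high frequency; each zero contributes +20 dB/decade.
Net: 0 zero(s) − 2 pole(s) → -40 dB/decade.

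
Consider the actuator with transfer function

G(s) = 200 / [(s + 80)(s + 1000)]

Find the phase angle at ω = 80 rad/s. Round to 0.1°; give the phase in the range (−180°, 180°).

At s = jω = j80:
pole (s+80): 80 + j80 → |·| = √(80²+80²) = √12800 ≈ 113.14, ∠ = arctan(80/80) ≈ 45.00°
pole (s+1000): 1000 + j80 → |·| = √(1000²+80²) = √1006400 ≈ 1003.2, ∠ = arctan(80/1000) ≈ 4.57°
∠G = 0.00° − 49.57° = -49.57°

-49.6°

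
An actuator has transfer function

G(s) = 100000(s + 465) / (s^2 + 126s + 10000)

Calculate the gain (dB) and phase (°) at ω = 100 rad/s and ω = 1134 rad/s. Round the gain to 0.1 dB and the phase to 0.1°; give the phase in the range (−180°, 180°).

At s = jω = j100:
zero (s+465): 465 + j100 → |·| = √(465²+100²) = √226225 ≈ 475.63, ∠ = arctan(100/465) ≈ 12.14°
quadratic: (j100)² + 126·j100 + 10000 = 0 + j12600 → |·| ≈ 12600, ∠ ≈ 90.00°
|G| = 100000 · 475.63 / 12600 ≈ 3774.8
Gain = 20 log₁₀(3774.8) ≈ 71.54 dB
∠G = 12.14° − 90.00° = -77.86°

At s = jω = j1134:
zero (s+465): 465 + j1134 → |·| = √(465²+1134²) = √1502181 ≈ 1225.6, ∠ = arctan(1134/465) ≈ 67.70°
quadratic: (j1134)² + 126·j1134 + 10000 = -1275956 + j142884 → |·| ≈ 1.2839e+06, ∠ ≈ 173.61°
|G| = 100000 · 1225.6 / 1.2839e+06 ≈ 95.459
Gain = 20 log₁₀(95.459) ≈ 39.60 dB
∠G = 67.70° − 173.61° = -105.91°

ω = 100: 71.5 dB, -77.9°; ω = 1134: 39.6 dB, -105.9°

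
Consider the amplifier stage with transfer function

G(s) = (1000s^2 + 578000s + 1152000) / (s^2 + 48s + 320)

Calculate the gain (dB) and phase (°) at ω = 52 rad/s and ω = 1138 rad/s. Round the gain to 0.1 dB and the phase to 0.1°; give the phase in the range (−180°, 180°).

Substitute s = j52:
Numerator: 1000(j52)^2 + 578000(j52) + 1152000 = -1552000 + j30056000
Denominator: (j52)^2 + 48(j52) + 320 = -2384 + j2496
|N| = √(1552000² + 30056000²) ≈ 3.0096e+07, ∠N ≈ 92.96°
|D| = √(2384² + 2496²) ≈ 3451.6, ∠D ≈ 133.69°
|G| = 3.0096e+07 / 3451.6 ≈ 8719.4
Gain = 20 log₁₀(8719.4) ≈ 78.81 dB
∠G = 92.96° − 133.69° = -40.73°

Substitute s = j1138:
Numerator: 1000(j1138)^2 + 578000(j1138) + 1152000 = -1293892000 + j657764000
Denominator: (j1138)^2 + 48(j1138) + 320 = -1294724 + j54624
|N| = √(1293892000² + 657764000²) ≈ 1.4515e+09, ∠N ≈ 153.05°
|D| = √(1294724² + 54624²) ≈ 1.2959e+06, ∠D ≈ 177.58°
|G| = 1.4515e+09 / 1.2959e+06 ≈ 1120.1
Gain = 20 log₁₀(1120.1) ≈ 60.99 dB
∠G = 153.05° − 177.58° = -24.53°

ω = 52: 78.8 dB, -40.7°; ω = 1138: 61.0 dB, -24.5°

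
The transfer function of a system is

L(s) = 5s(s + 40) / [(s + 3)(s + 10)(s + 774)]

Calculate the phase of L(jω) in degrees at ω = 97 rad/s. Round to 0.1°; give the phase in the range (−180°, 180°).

At s = jω = j97:
zero (s+40): 40 + j97 → |·| = √(40²+97²) = √11009 ≈ 104.92, ∠ = arctan(97/40) ≈ 67.59°
zero at origin: s = j97 → |·| = 97, ∠ = 90.00°
pole (s+3): 3 + j97 → |·| = √(3²+97²) = √9418 ≈ 97.046, ∠ = arctan(97/3) ≈ 88.23°
pole (s+10): 10 + j97 → |·| = √(10²+97²) = √9509 ≈ 97.514, ∠ = arctan(97/10) ≈ 84.11°
pole (s+774): 774 + j97 → |·| = √(774²+97²) = √608485 ≈ 780.05, ∠ = arctan(97/774) ≈ 7.14°
∠L = 157.59° − 179.48° = -21.89°

-21.9°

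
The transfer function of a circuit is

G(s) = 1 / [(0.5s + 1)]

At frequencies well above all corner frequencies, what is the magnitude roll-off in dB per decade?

Each pole contributes −20 dB/decade at high frequency; each zero contributes +20 dB/decade.
Net: 0 zero(s) − 1 pole(s) → -20 dB/decade.

-20 dB/decade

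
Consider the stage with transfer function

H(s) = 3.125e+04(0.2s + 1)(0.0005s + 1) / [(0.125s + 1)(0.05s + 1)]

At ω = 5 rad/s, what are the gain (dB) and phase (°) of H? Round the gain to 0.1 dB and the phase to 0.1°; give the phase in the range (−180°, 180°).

At ω = 5 rad/s:
zero (1 + j5·0.2) = 1 + j1 → |·| ≈ 1.4142, ∠ ≈ 45.00°
zero (1 + j5·0.0005) = 1 + j0.0025 → |·| ≈ 1, ∠ ≈ 0.14°
pole (1 + j5·0.125) = 1 + j0.625 → |·| ≈ 1.1792, ∠ ≈ 32.01°
pole (1 + j5·0.05) = 1 + j0.25 → |·| ≈ 1.0308, ∠ ≈ 14.04°
|H| = 3.125e+04 · 1.4142 · 1 / (1.1792 · 1.0308) ≈ 36358
Gain = 20 log₁₀(36358) ≈ 91.21 dB
∠H = (45.00° + 0.14°) − (32.01° + 14.04°) = -0.91°

91.2 dB, -0.9°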